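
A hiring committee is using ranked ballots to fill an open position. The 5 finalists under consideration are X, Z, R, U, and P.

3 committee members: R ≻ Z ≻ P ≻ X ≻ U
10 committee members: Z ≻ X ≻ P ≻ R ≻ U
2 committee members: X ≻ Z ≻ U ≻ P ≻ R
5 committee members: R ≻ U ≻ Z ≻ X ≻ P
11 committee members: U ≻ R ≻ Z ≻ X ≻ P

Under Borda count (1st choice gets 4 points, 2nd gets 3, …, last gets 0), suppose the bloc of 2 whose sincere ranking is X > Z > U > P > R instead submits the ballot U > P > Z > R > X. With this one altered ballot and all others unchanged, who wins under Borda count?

Borda totals with the altered ballot: X 49, Z 85, R 77, U 67, P 32.
The winner is unchanged: still Z.

Z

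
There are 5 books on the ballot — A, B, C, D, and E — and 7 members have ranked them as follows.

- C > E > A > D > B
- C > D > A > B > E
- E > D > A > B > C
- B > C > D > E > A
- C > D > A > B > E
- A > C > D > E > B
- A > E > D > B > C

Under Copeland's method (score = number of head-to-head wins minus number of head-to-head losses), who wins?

C

Pairwise results:
  A vs B: A wins 6–1.
  A vs C: C wins 4–3.
  A vs D: D wins 4–3.
  A vs E: A wins 4–3.
  B vs C: C wins 4–3.
  B vs D: D wins 6–1.
  B vs E: E wins 4–3.
  C vs D: C wins 5–2.
  C vs E: C wins 5–2.
  D vs E: D wins 4–3.
Copeland scores (wins − losses):
  A: 2 − 2 = 0
  B: 0 − 4 = -4
  C: 4 − 0 = 4
  D: 3 − 1 = 2
  E: 1 − 3 = -2
C has the best Copeland score.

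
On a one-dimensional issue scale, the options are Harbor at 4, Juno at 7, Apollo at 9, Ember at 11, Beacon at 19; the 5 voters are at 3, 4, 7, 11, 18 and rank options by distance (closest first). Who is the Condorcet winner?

With single-peaked preferences on a line, the Condorcet winner is the candidate closest to the median voter.
The median voter (position 7) is closest to Juno at 7.
Check: Juno vs Apollo — voters closer to Juno: 3 of 5.

Juno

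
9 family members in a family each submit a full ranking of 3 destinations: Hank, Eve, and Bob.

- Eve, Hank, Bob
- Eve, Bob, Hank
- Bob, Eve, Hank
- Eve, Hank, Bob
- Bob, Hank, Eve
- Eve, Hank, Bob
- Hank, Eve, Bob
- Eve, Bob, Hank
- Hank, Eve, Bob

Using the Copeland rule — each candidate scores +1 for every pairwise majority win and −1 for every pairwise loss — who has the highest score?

Pairwise results:
  Hank vs Eve: Eve wins 6–3.
  Hank vs Bob: Hank wins 5–4.
  Eve vs Bob: Eve wins 7–2.
Copeland scores (wins − losses):
  Hank: 1 − 1 = 0
  Eve: 2 − 0 = 2
  Bob: 0 − 2 = -2
Eve has the best Copeland score.

Eve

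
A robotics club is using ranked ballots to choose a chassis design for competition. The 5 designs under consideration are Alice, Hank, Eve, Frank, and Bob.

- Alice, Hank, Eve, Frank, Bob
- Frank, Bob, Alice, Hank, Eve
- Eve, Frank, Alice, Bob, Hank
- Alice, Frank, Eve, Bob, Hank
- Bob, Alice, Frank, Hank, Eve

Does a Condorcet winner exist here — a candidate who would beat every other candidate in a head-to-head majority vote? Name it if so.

Alice

Head-to-head results (5 voters total):
Alice vs Hank: Alice wins 5–0.
Alice vs Eve: Alice wins 4–1.
Alice vs Frank: Alice wins 3–2.
Alice vs Bob: Alice wins 3–2.
Hank vs Eve: Hank wins 3–2.
Hank vs Frank: Frank wins 4–1.
Hank vs Bob: Bob wins 4–1.
Eve vs Frank: Frank wins 3–2.
Eve vs Bob: Eve wins 3–2.
Frank vs Bob: Frank wins 4–1.
Alice beats each rival — Hank (5–0), Eve (4–1), Frank (3–2), Bob (3–2) — so Alice is the Condorcet winner.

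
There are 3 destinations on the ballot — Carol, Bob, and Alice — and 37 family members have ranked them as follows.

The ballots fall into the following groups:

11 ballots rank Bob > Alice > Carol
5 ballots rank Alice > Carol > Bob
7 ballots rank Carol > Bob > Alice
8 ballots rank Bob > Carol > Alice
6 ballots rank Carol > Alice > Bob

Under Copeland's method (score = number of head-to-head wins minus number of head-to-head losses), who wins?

Pairwise results:
  Carol vs Bob: Bob wins 19–18.
  Carol vs Alice: Carol wins 21–16.
  Bob vs Alice: Bob wins 26–11.
Copeland scores (wins − losses):
  Carol: 1 − 1 = 0
  Bob: 2 − 0 = 2
  Alice: 0 − 2 = -2
Bob has the best Copeland score.

Bob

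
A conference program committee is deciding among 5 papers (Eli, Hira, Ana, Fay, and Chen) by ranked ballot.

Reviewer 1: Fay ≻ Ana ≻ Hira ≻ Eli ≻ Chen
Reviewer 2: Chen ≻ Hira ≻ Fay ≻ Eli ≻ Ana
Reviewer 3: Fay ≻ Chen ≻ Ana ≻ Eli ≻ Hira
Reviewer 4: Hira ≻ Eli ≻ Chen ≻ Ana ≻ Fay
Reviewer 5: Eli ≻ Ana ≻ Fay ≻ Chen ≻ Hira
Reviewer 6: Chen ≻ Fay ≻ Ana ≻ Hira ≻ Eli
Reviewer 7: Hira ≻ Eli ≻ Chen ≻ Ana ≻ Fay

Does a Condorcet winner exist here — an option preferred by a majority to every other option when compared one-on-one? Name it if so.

There is no Condorcet winner

Head-to-head results (7 voters total):
Eli vs Hira: Hira wins 5–2.
Eli vs Ana: Eli wins 4–3.
Eli vs Fay: Fay wins 4–3.
Eli vs Chen: Eli wins 4–3.
Hira vs Ana: Ana wins 4–3.
Hira vs Fay: Fay wins 4–3.
Hira vs Chen: Chen wins 4–3.
Ana vs Fay: Fay wins 4–3.
Ana vs Chen: Chen wins 5–2.
Fay vs Chen: Chen wins 4–3.
No candidate beats all others: Eli beats Ana beats Hira beats Eli, a majority cycle.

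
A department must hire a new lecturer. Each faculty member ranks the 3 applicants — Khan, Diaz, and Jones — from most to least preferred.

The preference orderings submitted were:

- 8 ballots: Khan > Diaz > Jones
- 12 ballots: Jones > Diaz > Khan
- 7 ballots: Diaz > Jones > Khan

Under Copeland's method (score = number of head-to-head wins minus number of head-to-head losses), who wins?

Pairwise results:
  Khan vs Diaz: Diaz wins 19–8.
  Khan vs Jones: Jones wins 19–8.
  Diaz vs Jones: Diaz wins 15–12.
Copeland scores (wins − losses):
  Khan: 0 − 2 = -2
  Diaz: 2 − 0 = 2
  Jones: 1 − 1 = 0
Diaz has the best Copeland score.

Diaz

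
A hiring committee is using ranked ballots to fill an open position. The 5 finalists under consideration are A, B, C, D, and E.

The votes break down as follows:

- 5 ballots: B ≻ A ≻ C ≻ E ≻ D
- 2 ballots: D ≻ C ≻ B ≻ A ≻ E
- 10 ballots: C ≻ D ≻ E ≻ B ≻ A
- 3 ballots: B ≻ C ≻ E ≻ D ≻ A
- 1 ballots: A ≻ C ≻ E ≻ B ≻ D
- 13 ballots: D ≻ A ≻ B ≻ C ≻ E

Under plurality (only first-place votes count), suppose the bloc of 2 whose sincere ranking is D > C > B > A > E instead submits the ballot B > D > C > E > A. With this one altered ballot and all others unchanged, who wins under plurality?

D

First-place totals with the altered ballot: A 1, B 10, C 10, D 13, E 0.
The winner is unchanged: still D.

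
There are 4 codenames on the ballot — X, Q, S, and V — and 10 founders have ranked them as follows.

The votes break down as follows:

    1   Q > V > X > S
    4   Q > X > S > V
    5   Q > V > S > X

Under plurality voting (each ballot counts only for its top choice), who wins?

Q

First-place vote totals:
  X: 0
  Q: 10
  S: 0
  V: 0
Q has the most first-place votes.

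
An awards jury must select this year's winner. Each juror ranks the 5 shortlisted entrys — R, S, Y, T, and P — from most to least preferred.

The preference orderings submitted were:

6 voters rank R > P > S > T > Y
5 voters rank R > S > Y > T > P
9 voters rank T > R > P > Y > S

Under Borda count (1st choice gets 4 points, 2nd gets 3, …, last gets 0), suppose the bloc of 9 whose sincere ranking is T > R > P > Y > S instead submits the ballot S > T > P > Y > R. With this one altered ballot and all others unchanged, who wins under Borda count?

S

Borda totals with the altered ballot: R 44, S 63, Y 19, T 38, P 36.
The switch changes the winner from R to S.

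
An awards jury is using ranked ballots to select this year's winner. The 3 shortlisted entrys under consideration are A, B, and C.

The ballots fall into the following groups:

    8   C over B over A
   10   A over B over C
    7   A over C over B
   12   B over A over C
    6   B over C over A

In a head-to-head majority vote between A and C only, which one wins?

Ballots ranking A above C: 10+7+12 = 29.
Ballots ranking C above A: 8+6 = 14.
A wins the head-to-head, 29–14.

A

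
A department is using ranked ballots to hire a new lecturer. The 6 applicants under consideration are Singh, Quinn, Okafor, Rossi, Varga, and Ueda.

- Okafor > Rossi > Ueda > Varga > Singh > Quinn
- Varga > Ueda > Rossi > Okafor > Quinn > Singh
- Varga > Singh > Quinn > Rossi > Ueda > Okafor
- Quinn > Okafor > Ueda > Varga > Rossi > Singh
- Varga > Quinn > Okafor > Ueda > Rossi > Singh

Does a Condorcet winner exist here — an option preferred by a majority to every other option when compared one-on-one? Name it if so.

Head-to-head results (5 voters total):
Singh vs Quinn: Quinn wins 3–2.
Singh vs Okafor: Okafor wins 4–1.
Singh vs Rossi: Rossi wins 4–1.
Singh vs Varga: Varga wins 5–0.
Singh vs Ueda: Ueda wins 4–1.
Quinn vs Okafor: Quinn wins 3–2.
Quinn vs Rossi: Quinn wins 3–2.
Quinn vs Varga: Varga wins 4–1.
Quinn vs Ueda: Quinn wins 3–2.
Okafor vs Rossi: Okafor wins 3–2.
Okafor vs Varga: Varga wins 3–2.
Okafor vs Ueda: Okafor wins 3–2.
Rossi vs Varga: Varga wins 4–1.
Rossi vs Ueda: Ueda wins 3–2.
Varga vs Ueda: Varga wins 3–2.
Varga beats each rival — Singh (5–0), Quinn (4–1), Okafor (3–2), Rossi (4–1), Ueda (3–2) — so Varga is the Condorcet winner.

Varga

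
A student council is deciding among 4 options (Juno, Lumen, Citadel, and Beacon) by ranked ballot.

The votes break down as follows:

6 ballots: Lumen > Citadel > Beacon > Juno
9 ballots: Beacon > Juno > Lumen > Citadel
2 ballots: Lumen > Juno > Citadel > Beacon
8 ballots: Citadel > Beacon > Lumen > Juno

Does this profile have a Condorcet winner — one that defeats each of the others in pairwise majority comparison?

Head-to-head results (25 voters total):
Juno vs Lumen: Lumen wins 16–9.
Juno vs Citadel: Citadel wins 14–11.
Juno vs Beacon: Beacon wins 23–2.
Lumen vs Citadel: Lumen wins 17–8.
Lumen vs Beacon: Beacon wins 17–8.
Citadel vs Beacon: Citadel wins 16–9.
No candidate beats all others: Lumen beats Citadel beats Beacon beats Lumen, a majority cycle.

No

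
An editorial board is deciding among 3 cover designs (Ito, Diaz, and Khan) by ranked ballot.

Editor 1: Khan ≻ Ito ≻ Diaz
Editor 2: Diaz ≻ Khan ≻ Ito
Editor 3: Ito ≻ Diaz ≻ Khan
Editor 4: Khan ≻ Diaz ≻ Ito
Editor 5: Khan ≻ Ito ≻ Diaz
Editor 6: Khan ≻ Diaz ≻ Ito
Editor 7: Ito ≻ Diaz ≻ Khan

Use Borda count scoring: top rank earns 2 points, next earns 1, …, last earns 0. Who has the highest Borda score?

Borda scores:
  Ito: 1 + 0 + 2 + 0 + 1 + 0 + 2 = 6
  Diaz: 0 + 2 + 1 + 1 + 0 + 1 + 1 = 6
  Khan: 2 + 1 + 0 + 2 + 2 + 2 + 0 = 9
Khan has the highest total.

Khan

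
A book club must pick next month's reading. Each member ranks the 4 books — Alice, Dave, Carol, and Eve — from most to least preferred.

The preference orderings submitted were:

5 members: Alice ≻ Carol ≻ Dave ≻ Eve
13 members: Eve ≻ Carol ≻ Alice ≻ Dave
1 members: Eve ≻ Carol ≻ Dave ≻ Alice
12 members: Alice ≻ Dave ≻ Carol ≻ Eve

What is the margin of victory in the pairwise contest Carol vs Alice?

3

Ballots ranking Carol above Alice: 13+1 = 14.
Ballots ranking Alice above Carol: 5+12 = 17.
Alice wins 17–14, a margin of 3.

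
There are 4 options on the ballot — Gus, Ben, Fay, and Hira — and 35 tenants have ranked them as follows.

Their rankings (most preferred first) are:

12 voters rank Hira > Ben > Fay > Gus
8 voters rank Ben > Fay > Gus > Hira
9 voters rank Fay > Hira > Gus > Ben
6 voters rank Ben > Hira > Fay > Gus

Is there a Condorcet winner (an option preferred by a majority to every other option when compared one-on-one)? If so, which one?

Hira

Head-to-head results (35 voters total):
Gus vs Ben: Ben wins 26–9.
Gus vs Fay: Fay wins 35–0.
Gus vs Hira: Hira wins 27–8.
Ben vs Fay: Ben wins 26–9.
Ben vs Hira: Hira wins 21–14.
Fay vs Hira: Hira wins 18–17.
Hira beats each rival — Gus (27–8), Ben (21–14), Fay (18–17) — so Hira is the Condorcet winner.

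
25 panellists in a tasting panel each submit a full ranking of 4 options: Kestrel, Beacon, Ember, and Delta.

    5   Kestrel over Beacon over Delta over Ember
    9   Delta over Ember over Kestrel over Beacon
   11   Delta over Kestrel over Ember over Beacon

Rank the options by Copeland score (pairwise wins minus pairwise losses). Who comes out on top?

Delta

Pairwise results:
  Kestrel vs Beacon: Kestrel wins 25–0.
  Kestrel vs Ember: Kestrel wins 16–9.
  Kestrel vs Delta: Delta wins 20–5.
  Beacon vs Ember: Ember wins 20–5.
  Beacon vs Delta: Delta wins 20–5.
  Ember vs Delta: Delta wins 25–0.
Copeland scores (wins − losses):
  Kestrel: 2 − 1 = 1
  Beacon: 0 − 3 = -3
  Ember: 1 − 2 = -1
  Delta: 3 − 0 = 3
Delta has the best Copeland score.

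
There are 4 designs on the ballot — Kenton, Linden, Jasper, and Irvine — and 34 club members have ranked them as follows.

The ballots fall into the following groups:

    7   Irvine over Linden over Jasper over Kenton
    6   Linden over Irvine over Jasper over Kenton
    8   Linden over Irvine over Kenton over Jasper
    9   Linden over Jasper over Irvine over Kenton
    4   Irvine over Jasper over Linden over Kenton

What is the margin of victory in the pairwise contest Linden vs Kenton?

34

Ballots ranking Linden above Kenton: 7+6+8+9+4 = 34.
Ballots ranking Kenton above Linden: 0.
Linden wins 34–0, a margin of 34.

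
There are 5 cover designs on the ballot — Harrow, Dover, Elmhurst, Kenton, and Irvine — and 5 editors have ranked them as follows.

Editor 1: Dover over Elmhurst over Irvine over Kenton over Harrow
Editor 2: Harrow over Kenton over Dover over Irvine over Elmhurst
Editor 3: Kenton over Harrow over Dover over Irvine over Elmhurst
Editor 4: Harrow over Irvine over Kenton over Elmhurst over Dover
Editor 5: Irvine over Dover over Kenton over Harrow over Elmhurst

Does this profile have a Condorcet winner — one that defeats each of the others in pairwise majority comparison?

Head-to-head results (5 voters total):
Harrow vs Dover: Harrow wins 3–2.
Harrow vs Elmhurst: Harrow wins 4–1.
Harrow vs Kenton: Kenton wins 3–2.
Harrow vs Irvine: Harrow wins 3–2.
Dover vs Elmhurst: Dover wins 4–1.
Dover vs Kenton: Kenton wins 3–2.
Dover vs Irvine: Dover wins 3–2.
Elmhurst vs Kenton: Kenton wins 4–1.
Elmhurst vs Irvine: Irvine wins 4–1.
Kenton vs Irvine: Irvine wins 3–2.
No candidate beats all others: Harrow beats Irvine beats Kenton beats Harrow, a majority cycle.

No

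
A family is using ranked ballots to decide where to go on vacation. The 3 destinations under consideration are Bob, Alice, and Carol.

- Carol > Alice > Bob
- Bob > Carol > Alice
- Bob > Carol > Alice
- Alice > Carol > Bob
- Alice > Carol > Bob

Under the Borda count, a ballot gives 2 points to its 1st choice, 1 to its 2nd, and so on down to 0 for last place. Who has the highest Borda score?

Carol

Borda scores:
  Bob: 0 + 2 + 2 + 0 + 0 = 4
  Alice: 1 + 0 + 0 + 2 + 2 = 5
  Carol: 2 + 1 + 1 + 1 + 1 = 6
Carol has the highest total.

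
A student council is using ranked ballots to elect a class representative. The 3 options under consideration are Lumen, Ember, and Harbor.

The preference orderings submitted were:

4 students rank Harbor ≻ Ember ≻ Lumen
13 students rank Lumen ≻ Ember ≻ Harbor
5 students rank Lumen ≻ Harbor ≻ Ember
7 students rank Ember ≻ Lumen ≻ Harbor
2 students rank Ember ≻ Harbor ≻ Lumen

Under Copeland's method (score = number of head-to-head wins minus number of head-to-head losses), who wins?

Pairwise results:
  Lumen vs Ember: Lumen wins 18–13.
  Lumen vs Harbor: Lumen wins 25–6.
  Ember vs Harbor: Ember wins 22–9.
Copeland scores (wins − losses):
  Lumen: 2 − 0 = 2
  Ember: 1 − 1 = 0
  Harbor: 0 − 2 = -2
Lumen has the best Copeland score.

Lumen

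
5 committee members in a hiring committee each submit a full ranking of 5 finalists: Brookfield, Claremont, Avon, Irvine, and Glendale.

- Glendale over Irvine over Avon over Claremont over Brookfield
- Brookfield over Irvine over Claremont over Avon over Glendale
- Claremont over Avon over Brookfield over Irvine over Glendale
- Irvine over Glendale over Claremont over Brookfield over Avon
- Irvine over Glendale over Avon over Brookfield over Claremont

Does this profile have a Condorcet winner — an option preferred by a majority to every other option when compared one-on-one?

Head-to-head results (5 voters total):
Brookfield vs Claremont: Claremont wins 3–2.
Brookfield vs Avon: Avon wins 3–2.
Brookfield vs Irvine: Irvine wins 3–2.
Brookfield vs Glendale: Glendale wins 3–2.
Claremont vs Avon: Claremont wins 3–2.
Claremont vs Irvine: Irvine wins 4–1.
Claremont vs Glendale: Glendale wins 3–2.
Avon vs Irvine: Irvine wins 4–1.
Avon vs Glendale: Glendale wins 3–2.
Irvine vs Glendale: Irvine wins 4–1.
Irvine beats each rival — Brookfield (3–2), Claremont (4–1), Avon (4–1), Glendale (4–1) — so Irvine is the Condorcet winner.

Yes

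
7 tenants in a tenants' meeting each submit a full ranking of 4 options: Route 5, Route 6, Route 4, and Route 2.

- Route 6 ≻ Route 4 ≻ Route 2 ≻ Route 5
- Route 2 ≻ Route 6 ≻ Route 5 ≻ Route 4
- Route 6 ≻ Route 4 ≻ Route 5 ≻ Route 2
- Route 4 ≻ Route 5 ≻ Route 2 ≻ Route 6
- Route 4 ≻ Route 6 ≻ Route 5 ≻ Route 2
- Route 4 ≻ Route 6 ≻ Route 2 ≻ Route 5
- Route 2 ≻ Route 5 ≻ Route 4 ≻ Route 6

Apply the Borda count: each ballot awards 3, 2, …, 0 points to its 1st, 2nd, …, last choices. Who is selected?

Borda scores:
  Route 5: 0 + 1 + 1 + 2 + 1 + 0 + 2 = 7
  Route 6: 3 + 2 + 3 + 0 + 2 + 2 + 0 = 12
  Route 4: 2 + 0 + 2 + 3 + 3 + 3 + 1 = 14
  Route 2: 1 + 3 + 0 + 1 + 0 + 1 + 3 = 9
Route 4 has the highest total.

Route 4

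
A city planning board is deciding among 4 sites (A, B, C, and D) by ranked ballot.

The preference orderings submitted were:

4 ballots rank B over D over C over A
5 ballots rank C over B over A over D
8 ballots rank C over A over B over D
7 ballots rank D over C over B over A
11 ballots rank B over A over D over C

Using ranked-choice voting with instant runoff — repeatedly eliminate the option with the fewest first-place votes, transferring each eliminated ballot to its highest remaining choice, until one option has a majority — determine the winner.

C

Round 1: B 15, C 13, D 7, A 0. A has the fewest and is eliminated.
Round 2: B 15, C 13, D 7. D has the fewest and is eliminated.
Round 3: C 20, B 15. C has a majority.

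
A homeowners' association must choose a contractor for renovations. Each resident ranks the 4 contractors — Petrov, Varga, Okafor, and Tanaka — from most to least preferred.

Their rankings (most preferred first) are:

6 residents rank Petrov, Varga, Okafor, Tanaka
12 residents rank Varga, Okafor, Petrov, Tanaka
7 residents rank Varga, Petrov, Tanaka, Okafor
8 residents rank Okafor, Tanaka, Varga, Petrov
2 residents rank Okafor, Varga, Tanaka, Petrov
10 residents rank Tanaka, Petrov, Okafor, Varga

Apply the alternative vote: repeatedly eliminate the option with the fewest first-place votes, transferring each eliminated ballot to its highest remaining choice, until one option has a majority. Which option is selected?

Round 1: Varga 19, Okafor 10, Tanaka 10, Petrov 6. Petrov has the fewest and is eliminated.
Round 2: Varga 25, Okafor 10, Tanaka 10. Varga has a majority.

Varga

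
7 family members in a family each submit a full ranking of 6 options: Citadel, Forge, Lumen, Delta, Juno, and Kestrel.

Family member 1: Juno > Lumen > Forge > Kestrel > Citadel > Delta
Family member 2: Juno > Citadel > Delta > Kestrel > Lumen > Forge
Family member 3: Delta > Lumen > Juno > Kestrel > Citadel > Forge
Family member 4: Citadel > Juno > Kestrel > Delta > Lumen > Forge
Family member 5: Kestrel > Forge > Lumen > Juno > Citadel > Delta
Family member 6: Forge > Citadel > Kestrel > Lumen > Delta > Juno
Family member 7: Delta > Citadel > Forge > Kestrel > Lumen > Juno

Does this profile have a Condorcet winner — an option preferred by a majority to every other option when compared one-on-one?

Head-to-head results (7 voters total):
Citadel vs Forge: Citadel wins 4–3.
Citadel vs Lumen: Citadel wins 4–3.
Citadel vs Delta: Citadel wins 5–2.
Citadel vs Juno: Juno wins 4–3.
Citadel vs Kestrel: Citadel wins 4–3.
Forge vs Lumen: Lumen wins 4–3.
Forge vs Delta: Delta wins 4–3.
Forge vs Juno: Juno wins 4–3.
Forge vs Kestrel: Kestrel wins 4–3.
Lumen vs Delta: Delta wins 4–3.
Lumen vs Juno: Lumen wins 4–3.
Lumen vs Kestrel: Kestrel wins 5–2.
Delta vs Juno: Juno wins 4–3.
Delta vs Kestrel: Kestrel wins 4–3.
Juno vs Kestrel: Juno wins 4–3.
No candidate beats all others: Citadel beats Lumen beats Juno beats Citadel, a majority cycle.

No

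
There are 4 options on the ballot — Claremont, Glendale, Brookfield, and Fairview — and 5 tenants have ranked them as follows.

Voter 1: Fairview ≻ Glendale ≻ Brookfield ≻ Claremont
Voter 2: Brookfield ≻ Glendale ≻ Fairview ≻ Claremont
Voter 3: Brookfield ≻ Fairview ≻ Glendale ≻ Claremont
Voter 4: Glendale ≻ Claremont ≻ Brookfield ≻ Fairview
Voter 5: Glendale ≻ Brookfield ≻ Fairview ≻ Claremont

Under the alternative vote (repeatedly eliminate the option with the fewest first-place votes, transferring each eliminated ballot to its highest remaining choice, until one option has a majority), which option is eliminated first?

Round 1: Glendale 2, Brookfield 2, Fairview 1, Claremont 0. Claremont has the fewest and is eliminated.
Round 2: Glendale 2, Brookfield 2, Fairview 1. Fairview has the fewest and is eliminated.
Round 3: Glendale 3, Brookfield 2. Glendale has a majority.

Claremont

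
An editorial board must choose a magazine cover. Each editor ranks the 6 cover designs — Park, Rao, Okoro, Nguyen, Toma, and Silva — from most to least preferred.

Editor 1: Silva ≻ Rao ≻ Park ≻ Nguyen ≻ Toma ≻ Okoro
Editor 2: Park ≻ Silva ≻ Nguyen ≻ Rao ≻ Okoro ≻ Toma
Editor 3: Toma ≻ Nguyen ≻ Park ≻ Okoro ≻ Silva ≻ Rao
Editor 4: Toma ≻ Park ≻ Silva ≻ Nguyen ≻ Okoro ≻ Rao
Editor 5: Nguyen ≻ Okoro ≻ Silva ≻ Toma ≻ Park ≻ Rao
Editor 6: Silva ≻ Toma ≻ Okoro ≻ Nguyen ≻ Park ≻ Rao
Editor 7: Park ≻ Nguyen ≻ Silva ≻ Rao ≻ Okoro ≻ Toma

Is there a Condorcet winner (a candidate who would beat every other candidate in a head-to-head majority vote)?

Head-to-head results (7 voters total):
Park vs Rao: Park wins 6–1.
Park vs Okoro: Park wins 5–2.
Park vs Nguyen: Park wins 4–3.
Park vs Toma: Toma wins 4–3.
Park vs Silva: Park wins 4–3.
Rao vs Okoro: Okoro wins 4–3.
Rao vs Nguyen: Nguyen wins 6–1.
Rao vs Toma: Toma wins 4–3.
Rao vs Silva: Silva wins 7–0.
Okoro vs Nguyen: Nguyen wins 6–1.
Okoro vs Toma: Toma wins 4–3.
Okoro vs Silva: Silva wins 5–2.
Nguyen vs Toma: Nguyen wins 4–3.
Nguyen vs Silva: Silva wins 4–3.
Toma vs Silva: Silva wins 5–2.
No candidate beats all others: Park beats Nguyen beats Toma beats Park, a majority cycle.

No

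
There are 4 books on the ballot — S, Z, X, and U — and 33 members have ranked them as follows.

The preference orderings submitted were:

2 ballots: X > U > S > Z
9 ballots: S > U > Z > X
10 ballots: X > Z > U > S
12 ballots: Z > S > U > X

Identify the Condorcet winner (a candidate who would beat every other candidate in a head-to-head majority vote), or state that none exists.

Head-to-head results (33 voters total):
S vs Z: Z wins 22–11.
S vs X: S wins 21–12.
S vs U: S wins 21–12.
Z vs X: Z wins 21–12.
Z vs U: Z wins 22–11.
X vs U: U wins 21–12.
Z beats each rival — S (22–11), X (21–12), U (22–11) — so Z is the Condorcet winner.

Z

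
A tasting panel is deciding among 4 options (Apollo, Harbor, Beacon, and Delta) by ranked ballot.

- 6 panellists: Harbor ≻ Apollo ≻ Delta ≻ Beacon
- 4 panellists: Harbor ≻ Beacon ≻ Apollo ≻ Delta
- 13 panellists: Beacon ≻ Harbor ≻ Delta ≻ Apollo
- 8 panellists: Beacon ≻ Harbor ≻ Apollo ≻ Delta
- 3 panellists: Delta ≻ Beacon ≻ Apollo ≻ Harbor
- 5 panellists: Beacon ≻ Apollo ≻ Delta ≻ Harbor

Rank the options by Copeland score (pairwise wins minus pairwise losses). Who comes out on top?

Beacon

Pairwise results:
  Apollo vs Harbor: Harbor wins 31–8.
  Apollo vs Beacon: Beacon wins 33–6.
  Apollo vs Delta: Apollo wins 23–16.
  Harbor vs Beacon: Beacon wins 29–10.
  Harbor vs Delta: Harbor wins 31–8.
  Beacon vs Delta: Beacon wins 30–9.
Copeland scores (wins − losses):
  Apollo: 1 − 2 = -1
  Harbor: 2 − 1 = 1
  Beacon: 3 − 0 = 3
  Delta: 0 − 3 = -3
Beacon has the best Copeland score.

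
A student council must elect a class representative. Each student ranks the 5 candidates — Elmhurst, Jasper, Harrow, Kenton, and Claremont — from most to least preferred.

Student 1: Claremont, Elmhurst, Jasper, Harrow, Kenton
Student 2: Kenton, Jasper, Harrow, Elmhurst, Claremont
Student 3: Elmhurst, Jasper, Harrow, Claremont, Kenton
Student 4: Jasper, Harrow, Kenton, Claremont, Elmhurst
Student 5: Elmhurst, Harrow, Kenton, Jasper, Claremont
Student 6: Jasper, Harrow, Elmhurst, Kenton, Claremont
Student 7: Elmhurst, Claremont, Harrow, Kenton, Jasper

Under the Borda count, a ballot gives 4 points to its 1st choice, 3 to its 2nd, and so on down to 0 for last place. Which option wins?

Borda scores:
  Elmhurst: 3 + 1 + 4 + 0 + 4 + 2 + 4 = 18
  Jasper: 2 + 3 + 3 + 4 + 1 + 4 + 0 = 17
  Harrow: 1 + 2 + 2 + 3 + 3 + 3 + 2 = 16
  Kenton: 0 + 4 + 0 + 2 + 2 + 1 + 1 = 10
  Claremont: 4 + 0 + 1 + 1 + 0 + 0 + 3 = 9
Elmhurst has the highest total.

Elmhurst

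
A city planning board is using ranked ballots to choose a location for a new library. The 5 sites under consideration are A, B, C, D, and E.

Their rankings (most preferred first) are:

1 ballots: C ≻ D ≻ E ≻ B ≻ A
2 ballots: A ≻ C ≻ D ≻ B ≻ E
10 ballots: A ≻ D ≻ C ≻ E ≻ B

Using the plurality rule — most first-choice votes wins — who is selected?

A

First-place vote totals:
  A: 12
  B: 0
  C: 1
  D: 0
  E: 0
A has the most first-place votes.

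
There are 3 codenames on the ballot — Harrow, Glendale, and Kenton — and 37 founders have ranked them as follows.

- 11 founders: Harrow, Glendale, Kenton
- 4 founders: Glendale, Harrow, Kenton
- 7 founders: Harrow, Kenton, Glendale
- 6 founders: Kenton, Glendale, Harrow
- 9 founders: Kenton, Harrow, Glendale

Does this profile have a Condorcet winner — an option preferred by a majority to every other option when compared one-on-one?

Yes

Head-to-head results (37 voters total):
Harrow vs Glendale: Harrow wins 27–10.
Harrow vs Kenton: Harrow wins 22–15.
Glendale vs Kenton: Kenton wins 22–15.
Harrow beats each rival — Glendale (27–10), Kenton (22–15) — so Harrow is the Condorcet winner.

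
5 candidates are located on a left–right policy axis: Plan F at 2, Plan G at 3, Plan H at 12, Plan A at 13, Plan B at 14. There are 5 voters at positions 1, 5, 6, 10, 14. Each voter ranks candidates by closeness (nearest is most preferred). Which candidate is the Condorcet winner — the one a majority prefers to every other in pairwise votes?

With single-peaked preferences on a line, the Condorcet winner is the candidate closest to the median voter.
The median voter (position 6) is closest to Plan G at 3.
Check: Plan G vs Plan A — voters closer to Plan G: 3 of 5.

Plan G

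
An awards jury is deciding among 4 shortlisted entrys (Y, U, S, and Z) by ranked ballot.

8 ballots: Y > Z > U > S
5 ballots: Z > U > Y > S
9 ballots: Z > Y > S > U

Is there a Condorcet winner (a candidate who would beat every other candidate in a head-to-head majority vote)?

Yes

Head-to-head results (22 voters total):
Y vs U: Y wins 17–5.
Y vs S: Y wins 22–0.
Y vs Z: Z wins 14–8.
U vs S: U wins 13–9.
U vs Z: Z wins 22–0.
S vs Z: Z wins 22–0.
Z beats each rival — Y (14–8), U (22–0), S (22–0) — so Z is the Condorcet winner.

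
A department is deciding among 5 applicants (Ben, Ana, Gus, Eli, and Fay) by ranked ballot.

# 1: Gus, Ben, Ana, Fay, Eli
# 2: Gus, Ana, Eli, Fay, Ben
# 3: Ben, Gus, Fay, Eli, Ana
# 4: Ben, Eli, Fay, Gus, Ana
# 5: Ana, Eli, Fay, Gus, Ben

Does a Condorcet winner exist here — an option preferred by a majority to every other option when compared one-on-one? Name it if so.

Gus

Head-to-head results (5 voters total):
Ben vs Ana: Ben wins 3–2.
Ben vs Gus: Gus wins 3–2.
Ben vs Eli: Ben wins 3–2.
Ben vs Fay: Ben wins 3–2.
Ana vs Gus: Gus wins 4–1.
Ana vs Eli: Ana wins 3–2.
Ana vs Fay: Ana wins 3–2.
Gus vs Eli: Gus wins 3–2.
Gus vs Fay: Gus wins 3–2.
Eli vs Fay: Eli wins 3–2.
Gus beats each rival — Ben (3–2), Ana (4–1), Eli (3–2), Fay (3–2) — so Gus is the Condorcet winner.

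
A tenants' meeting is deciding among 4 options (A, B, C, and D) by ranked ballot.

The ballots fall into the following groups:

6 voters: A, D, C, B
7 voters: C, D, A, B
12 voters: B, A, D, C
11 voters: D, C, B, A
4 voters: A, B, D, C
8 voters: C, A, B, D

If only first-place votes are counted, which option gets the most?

First-place vote totals:
  A: 10
  B: 12
  C: 15
  D: 11
C has the most first-place votes.

C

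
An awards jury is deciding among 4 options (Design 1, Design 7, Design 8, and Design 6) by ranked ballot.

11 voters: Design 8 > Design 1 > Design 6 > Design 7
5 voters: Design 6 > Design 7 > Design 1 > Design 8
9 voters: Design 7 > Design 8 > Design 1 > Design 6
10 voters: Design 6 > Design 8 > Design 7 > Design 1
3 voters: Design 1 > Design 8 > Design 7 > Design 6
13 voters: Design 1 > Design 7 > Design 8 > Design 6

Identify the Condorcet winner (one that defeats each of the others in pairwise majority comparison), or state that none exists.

None — there is no Condorcet winner

Head-to-head results (51 voters total):
Design 1 vs Design 7: Design 1 wins 27–24.
Design 1 vs Design 8: Design 8 wins 30–21.
Design 1 vs Design 6: Design 1 wins 36–15.
Design 7 vs Design 8: Design 7 wins 27–24.
Design 7 vs Design 6: Design 6 wins 26–25.
Design 8 vs Design 6: Design 8 wins 36–15.
No candidate beats all others: Design 1 beats Design 7 beats Design 8 beats Design 1, a majority cycle.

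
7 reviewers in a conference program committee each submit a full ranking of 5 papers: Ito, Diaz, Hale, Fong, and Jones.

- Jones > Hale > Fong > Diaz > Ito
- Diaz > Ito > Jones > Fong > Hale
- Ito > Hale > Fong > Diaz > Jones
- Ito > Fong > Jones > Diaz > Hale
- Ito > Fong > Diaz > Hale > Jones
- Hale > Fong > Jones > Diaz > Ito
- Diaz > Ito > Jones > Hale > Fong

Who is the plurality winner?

Ito

First-place vote totals:
  Ito: 3
  Diaz: 2
  Hale: 1
  Fong: 0
  Jones: 1
Ito has the most first-place votes.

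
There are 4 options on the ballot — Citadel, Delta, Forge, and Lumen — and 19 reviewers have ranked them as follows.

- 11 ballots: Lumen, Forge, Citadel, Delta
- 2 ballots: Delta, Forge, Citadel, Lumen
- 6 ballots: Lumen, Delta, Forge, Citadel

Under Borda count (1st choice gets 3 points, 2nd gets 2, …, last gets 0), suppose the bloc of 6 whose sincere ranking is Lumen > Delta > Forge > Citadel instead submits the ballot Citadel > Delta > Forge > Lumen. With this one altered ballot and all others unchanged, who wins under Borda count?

Lumen

Borda totals with the altered ballot: Citadel 31, Delta 18, Forge 32, Lumen 33.
The winner is unchanged: still Lumen.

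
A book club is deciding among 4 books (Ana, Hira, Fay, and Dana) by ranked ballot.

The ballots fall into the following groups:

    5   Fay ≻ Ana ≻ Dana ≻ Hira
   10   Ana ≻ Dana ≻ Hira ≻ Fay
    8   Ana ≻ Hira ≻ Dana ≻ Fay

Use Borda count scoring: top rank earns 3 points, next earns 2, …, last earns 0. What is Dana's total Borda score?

33

Borda scores:
  Ana: 5·2 + 10·3 + 8·3 = 64
  Hira: 5·0 + 10·1 + 8·2 = 26
  Fay: 5·3 + 10·0 + 8·0 = 15
  Dana: 5·1 + 10·2 + 8·1 = 33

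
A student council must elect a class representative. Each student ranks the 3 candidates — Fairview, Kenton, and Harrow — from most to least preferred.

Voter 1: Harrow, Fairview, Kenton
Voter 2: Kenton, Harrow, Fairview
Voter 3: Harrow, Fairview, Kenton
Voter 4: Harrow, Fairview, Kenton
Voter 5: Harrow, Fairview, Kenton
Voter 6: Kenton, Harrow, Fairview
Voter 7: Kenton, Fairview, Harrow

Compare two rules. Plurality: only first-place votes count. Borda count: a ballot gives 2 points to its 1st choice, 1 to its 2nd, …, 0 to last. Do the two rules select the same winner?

Yes

Plurality first-place counts: Fairview 0, Kenton 3, Harrow 4 → Harrow.
Borda totals: Fairview 5, Kenton 6, Harrow 10 → Harrow.
The two rules agree on Harrow.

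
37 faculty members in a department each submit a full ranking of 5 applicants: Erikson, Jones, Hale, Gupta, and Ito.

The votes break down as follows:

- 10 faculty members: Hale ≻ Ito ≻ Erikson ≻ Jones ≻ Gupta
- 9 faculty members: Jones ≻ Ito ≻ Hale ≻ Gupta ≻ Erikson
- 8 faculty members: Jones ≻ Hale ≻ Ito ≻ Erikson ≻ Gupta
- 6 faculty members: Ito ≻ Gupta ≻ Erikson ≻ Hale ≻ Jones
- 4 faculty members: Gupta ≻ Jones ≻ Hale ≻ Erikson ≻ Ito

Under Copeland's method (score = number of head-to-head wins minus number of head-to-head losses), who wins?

Pairwise results:
  Erikson vs Jones: Jones wins 21–16.
  Erikson vs Hale: Hale wins 31–6.
  Erikson vs Gupta: Gupta wins 19–18.
  Erikson vs Ito: Ito wins 33–4.
  Jones vs Hale: Jones wins 21–16.
  Jones vs Gupta: Jones wins 27–10.
  Jones vs Ito: Jones wins 21–16.
  Hale vs Gupta: Hale wins 27–10.
  Hale vs Ito: Hale wins 22–15.
  Gupta vs Ito: Ito wins 33–4.
Copeland scores (wins − losses):
  Erikson: 0 − 4 = -4
  Jones: 4 − 0 = 4
  Hale: 3 − 1 = 2
  Gupta: 1 − 3 = -2
  Ito: 2 − 2 = 0
Jones has the best Copeland score.

Jones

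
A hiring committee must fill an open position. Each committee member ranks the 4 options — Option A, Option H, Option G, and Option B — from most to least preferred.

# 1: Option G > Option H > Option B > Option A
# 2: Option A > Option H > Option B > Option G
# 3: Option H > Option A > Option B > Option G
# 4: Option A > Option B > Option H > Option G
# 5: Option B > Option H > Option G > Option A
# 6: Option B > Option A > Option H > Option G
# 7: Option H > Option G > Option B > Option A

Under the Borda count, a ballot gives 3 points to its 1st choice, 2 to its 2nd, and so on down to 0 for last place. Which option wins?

Borda scores:
  Option A: 0 + 3 + 2 + 3 + 0 + 2 + 0 = 10
  Option H: 2 + 2 + 3 + 1 + 2 + 1 + 3 = 14
  Option G: 3 + 0 + 0 + 0 + 1 + 0 + 2 = 6
  Option B: 1 + 1 + 1 + 2 + 3 + 3 + 1 = 12
Option H has the highest total.

Option H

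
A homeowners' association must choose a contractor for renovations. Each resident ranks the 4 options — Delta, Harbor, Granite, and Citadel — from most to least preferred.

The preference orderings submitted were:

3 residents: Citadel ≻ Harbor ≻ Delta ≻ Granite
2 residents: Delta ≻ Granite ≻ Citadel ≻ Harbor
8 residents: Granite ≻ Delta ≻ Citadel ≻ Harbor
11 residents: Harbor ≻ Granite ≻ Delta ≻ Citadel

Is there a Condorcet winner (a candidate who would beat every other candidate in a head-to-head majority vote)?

Head-to-head results (24 voters total):
Delta vs Harbor: Harbor wins 14–10.
Delta vs Granite: Granite wins 19–5.
Delta vs Citadel: Delta wins 21–3.
Harbor vs Granite: Harbor wins 14–10.
Harbor vs Citadel: Citadel wins 13–11.
Granite vs Citadel: Granite wins 21–3.
No candidate beats all others: Delta beats Citadel beats Harbor beats Delta, a majority cycle.

No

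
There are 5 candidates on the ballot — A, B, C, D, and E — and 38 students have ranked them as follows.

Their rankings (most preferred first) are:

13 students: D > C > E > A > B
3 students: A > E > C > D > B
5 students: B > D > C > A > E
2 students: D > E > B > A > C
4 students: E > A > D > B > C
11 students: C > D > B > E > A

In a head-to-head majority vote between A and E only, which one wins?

E

Ballots ranking A above E: 3+5 = 8.
Ballots ranking E above A: 13+2+4+11 = 30.
E wins the head-to-head, 30–8.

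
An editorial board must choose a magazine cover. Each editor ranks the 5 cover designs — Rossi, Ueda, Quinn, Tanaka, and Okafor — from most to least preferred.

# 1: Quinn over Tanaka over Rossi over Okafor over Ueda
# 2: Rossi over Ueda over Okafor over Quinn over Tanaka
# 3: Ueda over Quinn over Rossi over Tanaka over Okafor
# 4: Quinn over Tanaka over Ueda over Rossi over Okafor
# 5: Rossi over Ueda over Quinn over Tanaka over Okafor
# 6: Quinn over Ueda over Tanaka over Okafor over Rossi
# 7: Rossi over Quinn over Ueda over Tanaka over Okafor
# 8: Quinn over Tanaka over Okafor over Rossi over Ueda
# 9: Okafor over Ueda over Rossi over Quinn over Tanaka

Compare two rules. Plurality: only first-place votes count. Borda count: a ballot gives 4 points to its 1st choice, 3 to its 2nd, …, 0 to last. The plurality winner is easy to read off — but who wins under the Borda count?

Quinn

Plurality first-place counts: Rossi 3, Ueda 1, Quinn 4, Tanaka 0, Okafor 1 → Quinn.
Borda totals: Rossi 20, Ueda 20, Quinn 26, Tanaka 14, Okafor 10 → Quinn.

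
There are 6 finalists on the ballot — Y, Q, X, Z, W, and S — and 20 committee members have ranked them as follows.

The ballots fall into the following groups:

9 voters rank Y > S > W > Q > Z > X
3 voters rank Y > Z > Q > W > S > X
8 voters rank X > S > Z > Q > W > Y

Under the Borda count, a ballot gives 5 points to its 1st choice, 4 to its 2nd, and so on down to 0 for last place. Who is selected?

S

Borda scores:
  Y: 9·5 + 3·5 + 8·0 = 60
  Q: 9·2 + 3·3 + 8·2 = 43
  X: 9·0 + 3·0 + 8·5 = 40
  Z: 9·1 + 3·4 + 8·3 = 45
  W: 9·3 + 3·2 + 8·1 = 41
  S: 9·4 + 3·1 + 8·4 = 71
S has the highest total.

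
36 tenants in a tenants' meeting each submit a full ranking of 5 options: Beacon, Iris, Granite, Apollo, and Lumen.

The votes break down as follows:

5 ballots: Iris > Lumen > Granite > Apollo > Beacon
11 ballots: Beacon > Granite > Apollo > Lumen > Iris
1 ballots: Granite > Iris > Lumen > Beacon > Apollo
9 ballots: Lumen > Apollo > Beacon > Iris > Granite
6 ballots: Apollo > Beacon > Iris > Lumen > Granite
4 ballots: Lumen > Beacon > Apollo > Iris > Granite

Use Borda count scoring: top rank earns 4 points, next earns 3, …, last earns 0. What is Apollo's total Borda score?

Borda scores:
  Beacon: 5·0 + 11·4 + 1 + 9·2 + 6·3 + 4·3 = 93
  Iris: 5·4 + 11·0 + 3 + 9·1 + 6·2 + 4·1 = 48
  Granite: 5·2 + 11·3 + 4 + 9·0 + 6·0 + 4·0 = 47
  Apollo: 5·1 + 11·2 + 0 + 9·3 + 6·4 + 4·2 = 86
  Lumen: 5·3 + 11·1 + 2 + 9·4 + 6·1 + 4·4 = 86

86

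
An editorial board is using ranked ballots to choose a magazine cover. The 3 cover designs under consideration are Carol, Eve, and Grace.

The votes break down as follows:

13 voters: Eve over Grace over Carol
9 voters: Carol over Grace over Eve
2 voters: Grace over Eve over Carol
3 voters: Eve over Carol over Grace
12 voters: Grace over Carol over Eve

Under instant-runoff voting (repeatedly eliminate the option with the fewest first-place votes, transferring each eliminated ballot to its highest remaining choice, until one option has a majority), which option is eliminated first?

Round 1: Eve 16, Grace 14, Carol 9. Carol has the fewest and is eliminated.
Round 2: Grace 23, Eve 16. Grace has a majority.

Carol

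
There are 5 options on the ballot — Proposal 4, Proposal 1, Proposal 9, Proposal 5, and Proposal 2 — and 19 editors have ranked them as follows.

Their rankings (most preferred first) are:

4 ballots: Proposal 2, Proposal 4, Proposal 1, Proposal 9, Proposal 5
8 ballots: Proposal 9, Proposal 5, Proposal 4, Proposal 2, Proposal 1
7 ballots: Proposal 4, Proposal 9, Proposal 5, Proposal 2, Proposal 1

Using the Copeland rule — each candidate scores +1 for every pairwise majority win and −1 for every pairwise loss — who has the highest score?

Pairwise results:
  Proposal 4 vs Proposal 1: Proposal 4 wins 19–0.
  Proposal 4 vs Proposal 9: Proposal 4 wins 11–8.
  Proposal 4 vs Proposal 5: Proposal 4 wins 11–8.
  Proposal 4 vs Proposal 2: Proposal 4 wins 15–4.
  Proposal 1 vs Proposal 9: Proposal 9 wins 15–4.
  Proposal 1 vs Proposal 5: Proposal 5 wins 15–4.
  Proposal 1 vs Proposal 2: Proposal 2 wins 19–0.
  Proposal 9 vs Proposal 5: Proposal 9 wins 19–0.
  Proposal 9 vs Proposal 2: Proposal 9 wins 15–4.
  Proposal 5 vs Proposal 2: Proposal 5 wins 15–4.
Copeland scores (wins − losses):
  Proposal 4: 4 − 0 = 4
  Proposal 1: 0 − 4 = -4
  Proposal 9: 3 − 1 = 2
  Proposal 5: 2 − 2 = 0
  Proposal 2: 1 − 3 = -2
Proposal 4 has the best Copeland score.

Proposal 4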